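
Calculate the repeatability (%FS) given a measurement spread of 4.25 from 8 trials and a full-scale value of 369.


Repeatability = (spread / full scale) * 100%.
R = (4.25 / 369) * 100
R = 1.152 %FS

1.152 %FS


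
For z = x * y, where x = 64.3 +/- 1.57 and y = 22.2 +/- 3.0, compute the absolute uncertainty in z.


For a product z = x*y, the relative uncertainty is:
uz/z = sqrt((ux/x)^2 + (uy/y)^2)
Relative uncertainties: ux/x = 1.57/64.3 = 0.024417
uy/y = 3.0/22.2 = 0.135135
z = 64.3 * 22.2 = 1427.5
uz = 1427.5 * sqrt(0.024417^2 + 0.135135^2) = 196.023

196.023


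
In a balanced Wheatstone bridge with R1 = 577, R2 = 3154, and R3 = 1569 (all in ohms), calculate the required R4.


At balance: R1*R4 = R2*R3, so R4 = R2*R3/R1.
R4 = 3154 * 1569 / 577
R4 = 4948626 / 577
R4 = 8576.47 ohm

8576.47 ohm


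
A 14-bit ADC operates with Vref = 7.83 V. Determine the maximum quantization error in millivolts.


The maximum quantization error is +/- LSB/2.
LSB = Vref / 2^n = 7.83 / 16384 = 0.00047791 V
Max error = LSB / 2 = 0.00047791 / 2 = 0.00023895 V
Max error = 0.239 mV

0.239 mV


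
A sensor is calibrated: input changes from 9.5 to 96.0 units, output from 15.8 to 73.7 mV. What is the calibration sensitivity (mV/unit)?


Sensitivity = (y2 - y1) / (x2 - x1).
S = (73.7 - 15.8) / (96.0 - 9.5)
S = 57.9 / 86.5
S = 0.6694 mV/unit

0.6694 mV/unit


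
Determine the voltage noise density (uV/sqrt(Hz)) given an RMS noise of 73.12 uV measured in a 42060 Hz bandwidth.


Noise spectral density = Vrms / sqrt(BW).
NSD = 73.12 / sqrt(42060)
NSD = 73.12 / 205.0853
NSD = 0.3565 uV/sqrt(Hz)

0.3565 uV/sqrt(Hz)


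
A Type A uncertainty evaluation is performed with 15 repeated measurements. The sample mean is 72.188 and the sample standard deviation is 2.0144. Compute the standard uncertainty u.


The standard uncertainty for Type A evaluation is u = s / sqrt(n).
u = 2.0144 / sqrt(15)
u = 2.0144 / 3.873
u = 0.5201

0.5201


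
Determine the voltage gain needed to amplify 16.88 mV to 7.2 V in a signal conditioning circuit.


Gain = Vout / Vin (converting to same units).
G = 7.2 V / 16.88 mV
G = 7200.0 mV / 16.88 mV
G = 426.54

426.54


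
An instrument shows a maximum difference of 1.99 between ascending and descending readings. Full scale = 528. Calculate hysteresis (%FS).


Hysteresis = (max difference / full scale) * 100%.
H = (1.99 / 528) * 100
H = 0.377 %FS

0.377 %FS


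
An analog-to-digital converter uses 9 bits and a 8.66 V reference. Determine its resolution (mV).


The resolution (LSB) of an ADC is Vref / 2^n.
LSB = 8.66 / 2^9
LSB = 8.66 / 512
LSB = 0.01691406 V = 16.9140625 mV

16.9140625 mV


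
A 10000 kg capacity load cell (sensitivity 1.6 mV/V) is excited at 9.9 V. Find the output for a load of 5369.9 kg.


Vout = rated_output * Vex * (load / capacity).
Vout = 1.6 * 9.9 * (5369.9 / 10000)
Vout = 1.6 * 9.9 * 0.53699
Vout = 8.506 mV

8.506 mV


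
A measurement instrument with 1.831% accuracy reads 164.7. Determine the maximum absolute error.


Absolute error = (accuracy% / 100) * reading.
Error = (1.831 / 100) * 164.7
Error = 0.01831 * 164.7
Error = 3.0157

3.0157


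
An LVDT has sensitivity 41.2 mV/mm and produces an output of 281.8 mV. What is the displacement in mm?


Displacement = Vout / sensitivity.
d = 281.8 / 41.2
d = 6.84 mm

6.84 mm


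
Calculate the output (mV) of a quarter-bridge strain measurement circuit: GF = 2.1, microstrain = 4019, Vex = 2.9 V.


Quarter bridge output: Vout = (GF * epsilon * Vex) / 4.
Vout = (2.1 * 4019e-6 * 2.9) / 4
Vout = 0.02447571 / 4 V
Vout = 0.00611893 V = 6.1189 mV

6.1189 mV


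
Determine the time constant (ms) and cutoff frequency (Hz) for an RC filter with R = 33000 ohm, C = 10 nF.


Time constant: tau = R * C.
tau = 33000 * 1.00e-08 = 0.00033 s
tau = 0.33 ms
Cutoff frequency: fc = 1 / (2*pi*R*C).
fc = 1 / (2*pi*0.00033) = 482.29 Hz

tau = 0.33 ms, fc = 482.29 Hz


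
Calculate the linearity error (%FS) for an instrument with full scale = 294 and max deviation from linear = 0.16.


Linearity error = (max deviation / full scale) * 100%.
Linearity = (0.16 / 294) * 100
Linearity = 0.054 %FS

0.054 %FS


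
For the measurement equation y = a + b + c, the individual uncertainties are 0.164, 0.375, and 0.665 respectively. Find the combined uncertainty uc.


For a sum of independent quantities, uc = sqrt(u1^2 + u2^2 + u3^2).
uc = sqrt(0.164^2 + 0.375^2 + 0.665^2)
uc = sqrt(0.026896 + 0.140625 + 0.442225)
uc = 0.7809

0.7809


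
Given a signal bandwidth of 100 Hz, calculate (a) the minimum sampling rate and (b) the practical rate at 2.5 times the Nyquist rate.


By Nyquist theorem, fs_min = 2 * fmax.
fs_min = 2 * 100 = 200 Hz
Practical rate = 2.5 * fs_min = 2.5 * 200 = 500 Hz

fs_min = 200 Hz, fs_practical = 500 Hz


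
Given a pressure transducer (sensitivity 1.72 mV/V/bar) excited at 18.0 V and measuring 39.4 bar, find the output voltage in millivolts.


Output = sensitivity * Vex * P.
Vout = 1.72 * 18.0 * 39.4
Vout = 30.96 * 39.4
Vout = 1219.82 mV

1219.82 mV


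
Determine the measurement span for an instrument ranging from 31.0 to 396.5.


Span = upper range - lower range.
Span = 396.5 - (31.0)
Span = 365.5

365.5


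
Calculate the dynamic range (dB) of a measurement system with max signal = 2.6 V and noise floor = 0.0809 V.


Dynamic range = 20 * log10(Vmax / Vnoise).
DR = 20 * log10(2.6 / 0.0809)
DR = 20 * log10(32.14)
DR = 30.14 dB

30.14 dB


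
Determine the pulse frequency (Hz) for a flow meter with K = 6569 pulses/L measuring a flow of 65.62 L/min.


Frequency = K * Q / 60 (converting L/min to L/s).
f = 6569 * 65.62 / 60
f = 431057.78 / 60
f = 7184.3 Hz

7184.3 Hz


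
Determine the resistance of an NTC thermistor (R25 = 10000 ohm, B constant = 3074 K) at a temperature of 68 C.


NTC thermistor equation: Rt = R25 * exp(B * (1/T - 1/T25)).
T in Kelvin: 341.15 K, T25 = 298.15 K
1/T - 1/T25 = 1/341.15 - 1/298.15 = -0.00042275
B * (1/T - 1/T25) = 3074 * -0.00042275 = -1.2995
Rt = 10000 * exp(-1.2995) = 2726.6 ohm

2726.6 ohm


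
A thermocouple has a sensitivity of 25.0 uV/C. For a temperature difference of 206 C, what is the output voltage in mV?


The thermocouple output V = sensitivity * dT.
V = 25.0 uV/C * 206 C
V = 5150.0 uV
V = 5.15 mV

5.15 mV


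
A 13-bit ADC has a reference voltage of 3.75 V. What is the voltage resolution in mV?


The resolution (LSB) of an ADC is Vref / 2^n.
LSB = 3.75 / 2^13
LSB = 3.75 / 8192
LSB = 0.00045776 V = 0.45776367 mV

0.45776367 mV


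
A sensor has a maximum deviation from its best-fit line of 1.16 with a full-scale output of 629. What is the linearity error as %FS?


Linearity error = (max deviation / full scale) * 100%.
Linearity = (1.16 / 629) * 100
Linearity = 0.184 %FS

0.184 %FS


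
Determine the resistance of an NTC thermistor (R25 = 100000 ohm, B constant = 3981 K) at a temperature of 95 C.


NTC thermistor equation: Rt = R25 * exp(B * (1/T - 1/T25)).
T in Kelvin: 368.15 K, T25 = 298.15 K
1/T - 1/T25 = 1/368.15 - 1/298.15 = -0.00063773
B * (1/T - 1/T25) = 3981 * -0.00063773 = -2.5388
Rt = 100000 * exp(-2.5388) = 7896.0 ohm

7896.0 ohm


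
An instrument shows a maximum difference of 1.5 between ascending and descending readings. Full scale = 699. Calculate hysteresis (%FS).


Hysteresis = (max difference / full scale) * 100%.
H = (1.5 / 699) * 100
H = 0.215 %FS

0.215 %FS


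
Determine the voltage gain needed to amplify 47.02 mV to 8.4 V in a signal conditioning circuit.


Gain = Vout / Vin (converting to same units).
G = 8.4 V / 47.02 mV
G = 8400.0 mV / 47.02 mV
G = 178.65

178.65


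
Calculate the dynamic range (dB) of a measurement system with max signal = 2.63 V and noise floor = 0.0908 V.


Dynamic range = 20 * log10(Vmax / Vnoise).
DR = 20 * log10(2.63 / 0.0908)
DR = 20 * log10(28.96)
DR = 29.24 dB

29.24 dB


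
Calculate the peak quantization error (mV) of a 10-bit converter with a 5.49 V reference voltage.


The maximum quantization error is +/- LSB/2.
LSB = Vref / 2^n = 5.49 / 1024 = 0.00536133 V
Max error = LSB / 2 = 0.00536133 / 2 = 0.00268066 V
Max error = 2.6807 mV

2.6807 mV


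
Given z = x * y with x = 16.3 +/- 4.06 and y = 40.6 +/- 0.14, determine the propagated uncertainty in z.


For a product z = x*y, the relative uncertainty is:
uz/z = sqrt((ux/x)^2 + (uy/y)^2)
Relative uncertainties: ux/x = 4.06/16.3 = 0.24908
uy/y = 0.14/40.6 = 0.003448
z = 16.3 * 40.6 = 661.8
uz = 661.8 * sqrt(0.24908^2 + 0.003448^2) = 164.852

164.852


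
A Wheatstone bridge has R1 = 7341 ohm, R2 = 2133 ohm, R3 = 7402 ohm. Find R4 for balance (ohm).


At balance: R1*R4 = R2*R3, so R4 = R2*R3/R1.
R4 = 2133 * 7402 / 7341
R4 = 15788466 / 7341
R4 = 2150.72 ohm

2150.72 ohm


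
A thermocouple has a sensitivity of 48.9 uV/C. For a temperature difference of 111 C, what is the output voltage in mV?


The thermocouple output V = sensitivity * dT.
V = 48.9 uV/C * 111 C
V = 5427.9 uV
V = 5.428 mV

5.428 mV


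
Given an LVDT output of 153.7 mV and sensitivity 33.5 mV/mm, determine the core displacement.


Displacement = Vout / sensitivity.
d = 153.7 / 33.5
d = 4.588 mm

4.588 mm


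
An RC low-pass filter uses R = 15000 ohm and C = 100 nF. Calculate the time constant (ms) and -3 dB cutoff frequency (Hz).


Time constant: tau = R * C.
tau = 15000 * 1.00e-07 = 0.0015 s
tau = 1.5 ms
Cutoff frequency: fc = 1 / (2*pi*R*C).
fc = 1 / (2*pi*0.0015) = 106.1 Hz

tau = 1.5 ms, fc = 106.1 Hz


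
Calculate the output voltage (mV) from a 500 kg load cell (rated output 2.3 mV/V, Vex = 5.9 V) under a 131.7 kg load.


Vout = rated_output * Vex * (load / capacity).
Vout = 2.3 * 5.9 * (131.7 / 500)
Vout = 2.3 * 5.9 * 0.2634
Vout = 3.574 mV

3.574 mV


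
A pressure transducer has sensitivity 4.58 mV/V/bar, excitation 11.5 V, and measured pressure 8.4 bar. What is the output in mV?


Output = sensitivity * Vex * P.
Vout = 4.58 * 11.5 * 8.4
Vout = 52.67 * 8.4
Vout = 442.43 mV

442.43 mV


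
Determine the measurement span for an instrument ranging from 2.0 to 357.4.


Span = upper range - lower range.
Span = 357.4 - (2.0)
Span = 355.4

355.4


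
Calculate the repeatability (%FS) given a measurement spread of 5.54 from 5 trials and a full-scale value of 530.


Repeatability = (spread / full scale) * 100%.
R = (5.54 / 530) * 100
R = 1.045 %FS

1.045 %FS


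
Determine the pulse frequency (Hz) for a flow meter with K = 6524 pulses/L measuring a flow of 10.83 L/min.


Frequency = K * Q / 60 (converting L/min to L/s).
f = 6524 * 10.83 / 60
f = 70654.92 / 60
f = 1177.58 Hz

1177.58 Hz


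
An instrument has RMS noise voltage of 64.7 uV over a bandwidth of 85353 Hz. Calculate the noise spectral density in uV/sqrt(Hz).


Noise spectral density = Vrms / sqrt(BW).
NSD = 64.7 / sqrt(85353)
NSD = 64.7 / 292.1524
NSD = 0.2215 uV/sqrt(Hz)

0.2215 uV/sqrt(Hz)


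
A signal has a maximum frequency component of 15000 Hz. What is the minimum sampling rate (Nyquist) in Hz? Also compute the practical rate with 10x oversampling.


By Nyquist theorem, fs_min = 2 * fmax.
fs_min = 2 * 15000 = 30000 Hz
Practical rate = 10 * fs_min = 10 * 30000 = 300000 Hz

fs_min = 30000 Hz, fs_practical = 300000 Hz


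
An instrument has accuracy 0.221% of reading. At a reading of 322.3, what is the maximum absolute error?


Absolute error = (accuracy% / 100) * reading.
Error = (0.221 / 100) * 322.3
Error = 0.00221 * 322.3
Error = 0.7123

0.7123


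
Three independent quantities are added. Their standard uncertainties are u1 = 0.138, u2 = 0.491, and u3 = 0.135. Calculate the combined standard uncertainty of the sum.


For a sum of independent quantities, uc = sqrt(u1^2 + u2^2 + u3^2).
uc = sqrt(0.138^2 + 0.491^2 + 0.135^2)
uc = sqrt(0.019044 + 0.241081 + 0.018225)
uc = 0.5276

0.5276


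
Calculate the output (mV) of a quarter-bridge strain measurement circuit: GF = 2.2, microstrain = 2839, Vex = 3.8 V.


Quarter bridge output: Vout = (GF * epsilon * Vex) / 4.
Vout = (2.2 * 2839e-6 * 3.8) / 4
Vout = 0.02373404 / 4 V
Vout = 0.00593351 V = 5.9335 mV

5.9335 mV


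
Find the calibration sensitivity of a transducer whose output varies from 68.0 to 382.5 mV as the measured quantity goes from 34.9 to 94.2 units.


Sensitivity = (y2 - y1) / (x2 - x1).
S = (382.5 - 68.0) / (94.2 - 34.9)
S = 314.5 / 59.3
S = 5.3035 mV/unit

5.3035 mV/unit


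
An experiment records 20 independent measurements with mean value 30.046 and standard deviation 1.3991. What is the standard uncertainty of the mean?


The standard uncertainty for Type A evaluation is u = s / sqrt(n).
u = 1.3991 / sqrt(20)
u = 1.3991 / 4.4721
u = 0.3128

0.3128


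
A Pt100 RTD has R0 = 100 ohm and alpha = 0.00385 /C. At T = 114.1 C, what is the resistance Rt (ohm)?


The RTD equation: Rt = R0 * (1 + alpha * T).
Rt = 100 * (1 + 0.00385 * 114.1)
Rt = 100 * (1 + 0.439285)
Rt = 100 * 1.439285
Rt = 143.928 ohm

143.928 ohm


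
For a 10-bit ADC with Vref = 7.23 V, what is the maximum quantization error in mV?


The maximum quantization error is +/- LSB/2.
LSB = Vref / 2^n = 7.23 / 1024 = 0.00706055 V
Max error = LSB / 2 = 0.00706055 / 2 = 0.00353027 V
Max error = 3.5303 mV

3.5303 mV


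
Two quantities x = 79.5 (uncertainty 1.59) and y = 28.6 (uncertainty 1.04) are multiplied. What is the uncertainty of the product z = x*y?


For a product z = x*y, the relative uncertainty is:
uz/z = sqrt((ux/x)^2 + (uy/y)^2)
Relative uncertainties: ux/x = 1.59/79.5 = 0.02
uy/y = 1.04/28.6 = 0.036364
z = 79.5 * 28.6 = 2273.7
uz = 2273.7 * sqrt(0.02^2 + 0.036364^2) = 94.36

94.36


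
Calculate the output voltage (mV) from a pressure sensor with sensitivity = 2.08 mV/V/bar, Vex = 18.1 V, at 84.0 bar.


Output = sensitivity * Vex * P.
Vout = 2.08 * 18.1 * 84.0
Vout = 37.648 * 84.0
Vout = 3162.43 mV

3162.43 mV


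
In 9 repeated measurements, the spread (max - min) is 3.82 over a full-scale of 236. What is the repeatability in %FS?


Repeatability = (spread / full scale) * 100%.
R = (3.82 / 236) * 100
R = 1.619 %FS

1.619 %FS


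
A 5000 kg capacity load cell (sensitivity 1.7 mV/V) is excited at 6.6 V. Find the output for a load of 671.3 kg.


Vout = rated_output * Vex * (load / capacity).
Vout = 1.7 * 6.6 * (671.3 / 5000)
Vout = 1.7 * 6.6 * 0.13426
Vout = 1.506 mV

1.506 mV


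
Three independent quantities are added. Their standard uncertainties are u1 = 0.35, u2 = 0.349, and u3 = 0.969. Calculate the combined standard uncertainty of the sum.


For a sum of independent quantities, uc = sqrt(u1^2 + u2^2 + u3^2).
uc = sqrt(0.35^2 + 0.349^2 + 0.969^2)
uc = sqrt(0.1225 + 0.121801 + 0.938961)
uc = 1.0878

1.0878


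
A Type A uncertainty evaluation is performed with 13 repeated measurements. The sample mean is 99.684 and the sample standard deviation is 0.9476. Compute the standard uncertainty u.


The standard uncertainty for Type A evaluation is u = s / sqrt(n).
u = 0.9476 / sqrt(13)
u = 0.9476 / 3.6056
u = 0.2628

0.2628


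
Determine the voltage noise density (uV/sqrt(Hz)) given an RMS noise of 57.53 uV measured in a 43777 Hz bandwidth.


Noise spectral density = Vrms / sqrt(BW).
NSD = 57.53 / sqrt(43777)
NSD = 57.53 / 209.2295
NSD = 0.275 uV/sqrt(Hz)

0.275 uV/sqrt(Hz)


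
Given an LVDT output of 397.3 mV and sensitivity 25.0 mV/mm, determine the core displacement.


Displacement = Vout / sensitivity.
d = 397.3 / 25.0
d = 15.892 mm

15.892 mm


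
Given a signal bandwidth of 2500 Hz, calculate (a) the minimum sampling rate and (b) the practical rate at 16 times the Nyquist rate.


By Nyquist theorem, fs_min = 2 * fmax.
fs_min = 2 * 2500 = 5000 Hz
Practical rate = 16 * fs_min = 16 * 5000 = 80000 Hz

fs_min = 5000 Hz, fs_practical = 80000 Hz


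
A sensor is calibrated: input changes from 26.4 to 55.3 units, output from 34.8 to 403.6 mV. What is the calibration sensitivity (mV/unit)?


Sensitivity = (y2 - y1) / (x2 - x1).
S = (403.6 - 34.8) / (55.3 - 26.4)
S = 368.8 / 28.9
S = 12.7612 mV/unit

12.7612 mV/unit


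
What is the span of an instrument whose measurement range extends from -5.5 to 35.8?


Span = upper range - lower range.
Span = 35.8 - (-5.5)
Span = 41.3

41.3


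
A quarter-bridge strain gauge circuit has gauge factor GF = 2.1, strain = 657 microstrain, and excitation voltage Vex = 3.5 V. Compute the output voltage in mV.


Quarter bridge output: Vout = (GF * epsilon * Vex) / 4.
Vout = (2.1 * 657e-6 * 3.5) / 4
Vout = 0.00482895 / 4 V
Vout = 0.00120724 V = 1.2072 mV

1.2072 mV


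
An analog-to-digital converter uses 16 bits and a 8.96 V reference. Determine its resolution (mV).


The resolution (LSB) of an ADC is Vref / 2^n.
LSB = 8.96 / 2^16
LSB = 8.96 / 65536
LSB = 0.00013672 V = 0.13671875 mV

0.13671875 mV


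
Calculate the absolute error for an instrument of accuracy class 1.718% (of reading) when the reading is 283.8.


Absolute error = (accuracy% / 100) * reading.
Error = (1.718 / 100) * 283.8
Error = 0.01718 * 283.8
Error = 4.8757

4.8757


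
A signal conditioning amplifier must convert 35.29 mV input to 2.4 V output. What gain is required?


Gain = Vout / Vin (converting to same units).
G = 2.4 V / 35.29 mV
G = 2400.0 mV / 35.29 mV
G = 68.01

68.01


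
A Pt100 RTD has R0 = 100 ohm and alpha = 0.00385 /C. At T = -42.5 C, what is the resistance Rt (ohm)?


The RTD equation: Rt = R0 * (1 + alpha * T).
Rt = 100 * (1 + 0.00385 * -42.5)
Rt = 100 * (1 + -0.163625)
Rt = 100 * 0.836375
Rt = 83.638 ohm

83.638 ohm


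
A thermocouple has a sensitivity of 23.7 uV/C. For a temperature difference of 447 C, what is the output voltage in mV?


The thermocouple output V = sensitivity * dT.
V = 23.7 uV/C * 447 C
V = 10593.9 uV
V = 10.594 mV

10.594 mV


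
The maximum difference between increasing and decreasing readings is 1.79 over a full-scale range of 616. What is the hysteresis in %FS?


Hysteresis = (max difference / full scale) * 100%.
H = (1.79 / 616) * 100
H = 0.291 %FS

0.291 %FS


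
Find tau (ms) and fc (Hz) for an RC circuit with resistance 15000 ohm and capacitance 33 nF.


Time constant: tau = R * C.
tau = 15000 * 3.30e-08 = 0.000495 s
tau = 0.495 ms
Cutoff frequency: fc = 1 / (2*pi*R*C).
fc = 1 / (2*pi*0.000495) = 321.53 Hz

tau = 0.495 ms, fc = 321.53 Hz


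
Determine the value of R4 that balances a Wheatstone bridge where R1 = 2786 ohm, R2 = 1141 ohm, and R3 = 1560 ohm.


At balance: R1*R4 = R2*R3, so R4 = R2*R3/R1.
R4 = 1141 * 1560 / 2786
R4 = 1779960 / 2786
R4 = 638.89 ohm

638.89 ohm


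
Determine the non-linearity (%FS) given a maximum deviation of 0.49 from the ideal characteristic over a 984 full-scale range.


Linearity error = (max deviation / full scale) * 100%.
Linearity = (0.49 / 984) * 100
Linearity = 0.05 %FS

0.05 %FS


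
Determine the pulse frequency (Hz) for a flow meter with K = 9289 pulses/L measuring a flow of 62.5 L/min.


Frequency = K * Q / 60 (converting L/min to L/s).
f = 9289 * 62.5 / 60
f = 580562.5 / 60
f = 9676.04 Hz

9676.04 Hz


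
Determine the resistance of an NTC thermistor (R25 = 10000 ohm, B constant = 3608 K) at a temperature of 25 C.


NTC thermistor equation: Rt = R25 * exp(B * (1/T - 1/T25)).
T in Kelvin: 298.15 K, T25 = 298.15 K
1/T - 1/T25 = 1/298.15 - 1/298.15 = 0.0
B * (1/T - 1/T25) = 3608 * 0.0 = 0.0
Rt = 10000 * exp(0.0) = 10000.0 ohm

10000.0 ohm


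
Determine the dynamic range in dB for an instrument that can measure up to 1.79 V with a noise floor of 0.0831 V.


Dynamic range = 20 * log10(Vmax / Vnoise).
DR = 20 * log10(1.79 / 0.0831)
DR = 20 * log10(21.54)
DR = 26.67 dB

26.67 dB


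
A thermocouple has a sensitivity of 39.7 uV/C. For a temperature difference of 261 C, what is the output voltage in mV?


The thermocouple output V = sensitivity * dT.
V = 39.7 uV/C * 261 C
V = 10361.7 uV
V = 10.362 mV

10.362 mV


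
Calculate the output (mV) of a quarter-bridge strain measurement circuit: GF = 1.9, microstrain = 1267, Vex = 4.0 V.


Quarter bridge output: Vout = (GF * epsilon * Vex) / 4.
Vout = (1.9 * 1267e-6 * 4.0) / 4
Vout = 0.0096292 / 4 V
Vout = 0.0024073 V = 2.4073 mV

2.4073 mV


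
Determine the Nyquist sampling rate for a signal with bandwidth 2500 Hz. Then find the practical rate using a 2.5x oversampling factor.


By Nyquist theorem, fs_min = 2 * fmax.
fs_min = 2 * 2500 = 5000 Hz
Practical rate = 2.5 * fs_min = 2.5 * 5000 = 12500 Hz

fs_min = 5000 Hz, fs_practical = 12500 Hz


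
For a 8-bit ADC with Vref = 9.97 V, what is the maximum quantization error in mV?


The maximum quantization error is +/- LSB/2.
LSB = Vref / 2^n = 9.97 / 256 = 0.03894531 V
Max error = LSB / 2 = 0.03894531 / 2 = 0.01947266 V
Max error = 19.4727 mV

19.4727 mV


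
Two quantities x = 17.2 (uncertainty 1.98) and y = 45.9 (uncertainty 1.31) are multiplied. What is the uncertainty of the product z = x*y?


For a product z = x*y, the relative uncertainty is:
uz/z = sqrt((ux/x)^2 + (uy/y)^2)
Relative uncertainties: ux/x = 1.98/17.2 = 0.115116
uy/y = 1.31/45.9 = 0.02854
z = 17.2 * 45.9 = 789.5
uz = 789.5 * sqrt(0.115116^2 + 0.02854^2) = 93.633

93.633


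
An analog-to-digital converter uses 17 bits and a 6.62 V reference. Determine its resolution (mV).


The resolution (LSB) of an ADC is Vref / 2^n.
LSB = 6.62 / 2^17
LSB = 6.62 / 131072
LSB = 5.051e-05 V = 0.05050659 mV

0.05050659 mV


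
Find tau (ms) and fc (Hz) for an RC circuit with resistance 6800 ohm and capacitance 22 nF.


Time constant: tau = R * C.
tau = 6800 * 2.20e-08 = 0.0001496 s
tau = 0.1496 ms
Cutoff frequency: fc = 1 / (2*pi*R*C).
fc = 1 / (2*pi*0.0001496) = 1063.87 Hz

tau = 0.1496 ms, fc = 1063.87 Hz


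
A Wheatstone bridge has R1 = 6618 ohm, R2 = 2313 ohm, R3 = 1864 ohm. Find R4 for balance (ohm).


At balance: R1*R4 = R2*R3, so R4 = R2*R3/R1.
R4 = 2313 * 1864 / 6618
R4 = 4311432 / 6618
R4 = 651.47 ohm

651.47 ohm


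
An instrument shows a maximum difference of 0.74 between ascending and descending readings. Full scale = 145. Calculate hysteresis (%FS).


Hysteresis = (max difference / full scale) * 100%.
H = (0.74 / 145) * 100
H = 0.51 %FS

0.51 %FS


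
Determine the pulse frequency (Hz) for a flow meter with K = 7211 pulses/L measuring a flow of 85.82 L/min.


Frequency = K * Q / 60 (converting L/min to L/s).
f = 7211 * 85.82 / 60
f = 618848.02 / 60
f = 10314.13 Hz

10314.13 Hz


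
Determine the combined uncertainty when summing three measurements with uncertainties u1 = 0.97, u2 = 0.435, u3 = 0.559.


For a sum of independent quantities, uc = sqrt(u1^2 + u2^2 + u3^2).
uc = sqrt(0.97^2 + 0.435^2 + 0.559^2)
uc = sqrt(0.9409 + 0.189225 + 0.312481)
uc = 1.2011

1.2011


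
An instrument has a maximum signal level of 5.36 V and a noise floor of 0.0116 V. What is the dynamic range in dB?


Dynamic range = 20 * log10(Vmax / Vnoise).
DR = 20 * log10(5.36 / 0.0116)
DR = 20 * log10(462.07)
DR = 53.29 dB

53.29 dB


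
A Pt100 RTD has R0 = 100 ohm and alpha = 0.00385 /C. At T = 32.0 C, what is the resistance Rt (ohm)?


The RTD equation: Rt = R0 * (1 + alpha * T).
Rt = 100 * (1 + 0.00385 * 32.0)
Rt = 100 * (1 + 0.1232)
Rt = 100 * 1.1232
Rt = 112.32 ohm

112.32 ohm


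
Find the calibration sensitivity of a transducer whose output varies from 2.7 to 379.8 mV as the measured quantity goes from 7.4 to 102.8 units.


Sensitivity = (y2 - y1) / (x2 - x1).
S = (379.8 - 2.7) / (102.8 - 7.4)
S = 377.1 / 95.4
S = 3.9528 mV/unit

3.9528 mV/unit


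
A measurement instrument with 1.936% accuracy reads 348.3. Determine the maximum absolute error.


Absolute error = (accuracy% / 100) * reading.
Error = (1.936 / 100) * 348.3
Error = 0.01936 * 348.3
Error = 6.7431

6.7431


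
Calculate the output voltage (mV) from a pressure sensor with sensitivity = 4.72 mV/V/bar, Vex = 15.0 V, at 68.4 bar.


Output = sensitivity * Vex * P.
Vout = 4.72 * 15.0 * 68.4
Vout = 70.8 * 68.4
Vout = 4842.72 mV

4842.72 mV


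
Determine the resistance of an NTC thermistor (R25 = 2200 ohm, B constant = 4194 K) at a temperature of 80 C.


NTC thermistor equation: Rt = R25 * exp(B * (1/T - 1/T25)).
T in Kelvin: 353.15 K, T25 = 298.15 K
1/T - 1/T25 = 1/353.15 - 1/298.15 = -0.00052236
B * (1/T - 1/T25) = 4194 * -0.00052236 = -2.1908
Rt = 2200 * exp(-2.1908) = 246.0 ohm

246.0 ohm


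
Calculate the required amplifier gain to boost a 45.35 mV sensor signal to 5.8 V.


Gain = Vout / Vin (converting to same units).
G = 5.8 V / 45.35 mV
G = 5800.0 mV / 45.35 mV
G = 127.89

127.89


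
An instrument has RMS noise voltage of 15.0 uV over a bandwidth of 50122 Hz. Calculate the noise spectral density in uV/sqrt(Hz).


Noise spectral density = Vrms / sqrt(BW).
NSD = 15.0 / sqrt(50122)
NSD = 15.0 / 223.8794
NSD = 0.067 uV/sqrt(Hz)

0.067 uV/sqrt(Hz)


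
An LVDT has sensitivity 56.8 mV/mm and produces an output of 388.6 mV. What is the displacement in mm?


Displacement = Vout / sensitivity.
d = 388.6 / 56.8
d = 6.842 mm

6.842 mm


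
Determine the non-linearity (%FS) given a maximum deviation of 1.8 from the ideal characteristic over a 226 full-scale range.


Linearity error = (max deviation / full scale) * 100%.
Linearity = (1.8 / 226) * 100
Linearity = 0.796 %FS

0.796 %FS


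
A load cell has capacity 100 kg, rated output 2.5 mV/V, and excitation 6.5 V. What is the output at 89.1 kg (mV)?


Vout = rated_output * Vex * (load / capacity).
Vout = 2.5 * 6.5 * (89.1 / 100)
Vout = 2.5 * 6.5 * 0.891
Vout = 14.479 mV

14.479 mV


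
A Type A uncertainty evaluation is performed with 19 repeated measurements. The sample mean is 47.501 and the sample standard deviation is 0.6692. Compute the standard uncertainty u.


The standard uncertainty for Type A evaluation is u = s / sqrt(n).
u = 0.6692 / sqrt(19)
u = 0.6692 / 4.3589
u = 0.1535

0.1535


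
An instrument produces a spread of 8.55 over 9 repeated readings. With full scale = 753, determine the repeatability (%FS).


Repeatability = (spread / full scale) * 100%.
R = (8.55 / 753) * 100
R = 1.135 %FS

1.135 %FS


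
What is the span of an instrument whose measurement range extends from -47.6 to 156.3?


Span = upper range - lower range.
Span = 156.3 - (-47.6)
Span = 203.9

203.9


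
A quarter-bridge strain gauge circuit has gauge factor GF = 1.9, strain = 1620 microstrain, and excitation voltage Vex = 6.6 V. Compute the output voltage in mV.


Quarter bridge output: Vout = (GF * epsilon * Vex) / 4.
Vout = (1.9 * 1620e-6 * 6.6) / 4
Vout = 0.0203148 / 4 V
Vout = 0.0050787 V = 5.0787 mV

5.0787 mV


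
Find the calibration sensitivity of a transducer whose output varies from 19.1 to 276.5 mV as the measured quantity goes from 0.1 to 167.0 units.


Sensitivity = (y2 - y1) / (x2 - x1).
S = (276.5 - 19.1) / (167.0 - 0.1)
S = 257.4 / 166.9
S = 1.5422 mV/unit

1.5422 mV/unit


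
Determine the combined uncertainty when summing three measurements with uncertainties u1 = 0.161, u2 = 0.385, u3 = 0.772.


For a sum of independent quantities, uc = sqrt(u1^2 + u2^2 + u3^2).
uc = sqrt(0.161^2 + 0.385^2 + 0.772^2)
uc = sqrt(0.025921 + 0.148225 + 0.595984)
uc = 0.8776

0.8776


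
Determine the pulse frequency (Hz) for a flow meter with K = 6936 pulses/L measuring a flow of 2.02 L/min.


Frequency = K * Q / 60 (converting L/min to L/s).
f = 6936 * 2.02 / 60
f = 14010.72 / 60
f = 233.51 Hz

233.51 Hz


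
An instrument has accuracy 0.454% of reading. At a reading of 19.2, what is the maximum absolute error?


Absolute error = (accuracy% / 100) * reading.
Error = (0.454 / 100) * 19.2
Error = 0.00454 * 19.2
Error = 0.0872

0.0872


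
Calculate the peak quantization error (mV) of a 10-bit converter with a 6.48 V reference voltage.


The maximum quantization error is +/- LSB/2.
LSB = Vref / 2^n = 6.48 / 1024 = 0.00632813 V
Max error = LSB / 2 = 0.00632813 / 2 = 0.00316406 V
Max error = 3.1641 mV

3.1641 mV


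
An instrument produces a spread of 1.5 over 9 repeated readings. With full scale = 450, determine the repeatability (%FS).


Repeatability = (spread / full scale) * 100%.
R = (1.5 / 450) * 100
R = 0.333 %FS

0.333 %FS


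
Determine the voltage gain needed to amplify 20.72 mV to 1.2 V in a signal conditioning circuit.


Gain = Vout / Vin (converting to same units).
G = 1.2 V / 20.72 mV
G = 1200.0 mV / 20.72 mV
G = 57.92

57.92


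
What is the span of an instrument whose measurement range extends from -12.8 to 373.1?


Span = upper range - lower range.
Span = 373.1 - (-12.8)
Span = 385.9

385.9


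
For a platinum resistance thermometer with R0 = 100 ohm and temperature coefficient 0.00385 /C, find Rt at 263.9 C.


The RTD equation: Rt = R0 * (1 + alpha * T).
Rt = 100 * (1 + 0.00385 * 263.9)
Rt = 100 * (1 + 1.016015)
Rt = 100 * 2.016015
Rt = 201.601 ohm

201.601 ohm


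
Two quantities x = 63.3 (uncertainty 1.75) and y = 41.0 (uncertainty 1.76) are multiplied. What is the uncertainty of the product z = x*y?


For a product z = x*y, the relative uncertainty is:
uz/z = sqrt((ux/x)^2 + (uy/y)^2)
Relative uncertainties: ux/x = 1.75/63.3 = 0.027646
uy/y = 1.76/41.0 = 0.042927
z = 63.3 * 41.0 = 2595.3
uz = 2595.3 * sqrt(0.027646^2 + 0.042927^2) = 132.513

132.513


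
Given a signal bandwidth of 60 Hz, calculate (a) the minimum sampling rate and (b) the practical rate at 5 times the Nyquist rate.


By Nyquist theorem, fs_min = 2 * fmax.
fs_min = 2 * 60 = 120 Hz
Practical rate = 5 * fs_min = 5 * 120 = 600 Hz

fs_min = 120 Hz, fs_practical = 600 Hz


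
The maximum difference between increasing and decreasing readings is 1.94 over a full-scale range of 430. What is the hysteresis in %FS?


Hysteresis = (max difference / full scale) * 100%.
H = (1.94 / 430) * 100
H = 0.451 %FS

0.451 %FS


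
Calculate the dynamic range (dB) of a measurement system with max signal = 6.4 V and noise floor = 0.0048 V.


Dynamic range = 20 * log10(Vmax / Vnoise).
DR = 20 * log10(6.4 / 0.0048)
DR = 20 * log10(1333.33)
DR = 62.5 dB

62.5 dB


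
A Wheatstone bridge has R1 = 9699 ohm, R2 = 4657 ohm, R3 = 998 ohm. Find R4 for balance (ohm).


At balance: R1*R4 = R2*R3, so R4 = R2*R3/R1.
R4 = 4657 * 998 / 9699
R4 = 4647686 / 9699
R4 = 479.19 ohm

479.19 ohm


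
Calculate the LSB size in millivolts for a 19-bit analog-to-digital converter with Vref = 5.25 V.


The resolution (LSB) of an ADC is Vref / 2^n.
LSB = 5.25 / 2^19
LSB = 5.25 / 524288
LSB = 1.001e-05 V = 0.01001358 mV

0.01001358 mV


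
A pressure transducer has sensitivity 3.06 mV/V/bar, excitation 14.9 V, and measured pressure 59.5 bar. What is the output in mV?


Output = sensitivity * Vex * P.
Vout = 3.06 * 14.9 * 59.5
Vout = 45.594 * 59.5
Vout = 2712.84 mV

2712.84 mV


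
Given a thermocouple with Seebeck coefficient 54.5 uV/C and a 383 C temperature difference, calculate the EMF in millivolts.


The thermocouple output V = sensitivity * dT.
V = 54.5 uV/C * 383 C
V = 20873.5 uV
V = 20.873 mV

20.873 mV


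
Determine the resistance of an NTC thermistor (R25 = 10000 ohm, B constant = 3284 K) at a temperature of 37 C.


NTC thermistor equation: Rt = R25 * exp(B * (1/T - 1/T25)).
T in Kelvin: 310.15 K, T25 = 298.15 K
1/T - 1/T25 = 1/310.15 - 1/298.15 = -0.00012977
B * (1/T - 1/T25) = 3284 * -0.00012977 = -0.4262
Rt = 10000 * exp(-0.4262) = 6530.1 ohm

6530.1 ohm


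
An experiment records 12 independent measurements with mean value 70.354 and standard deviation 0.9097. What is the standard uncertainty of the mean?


The standard uncertainty for Type A evaluation is u = s / sqrt(n).
u = 0.9097 / sqrt(12)
u = 0.9097 / 3.4641
u = 0.2626

0.2626


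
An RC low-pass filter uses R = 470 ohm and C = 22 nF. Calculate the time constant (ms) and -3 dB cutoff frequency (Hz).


Time constant: tau = R * C.
tau = 470 * 2.20e-08 = 1.034e-05 s
tau = 0.0103 ms
Cutoff frequency: fc = 1 / (2*pi*R*C).
fc = 1 / (2*pi*1.034e-05) = 15392.16 Hz

tau = 0.0103 ms, fc = 15392.16 Hz


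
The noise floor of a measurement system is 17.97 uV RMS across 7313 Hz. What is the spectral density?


Noise spectral density = Vrms / sqrt(BW).
NSD = 17.97 / sqrt(7313)
NSD = 17.97 / 85.5161
NSD = 0.2101 uV/sqrt(Hz)

0.2101 uV/sqrt(Hz)


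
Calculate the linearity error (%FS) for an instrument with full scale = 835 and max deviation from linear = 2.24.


Linearity error = (max deviation / full scale) * 100%.
Linearity = (2.24 / 835) * 100
Linearity = 0.268 %FS

0.268 %FS


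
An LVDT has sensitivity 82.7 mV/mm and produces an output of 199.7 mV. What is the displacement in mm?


Displacement = Vout / sensitivity.
d = 199.7 / 82.7
d = 2.415 mm

2.415 mm


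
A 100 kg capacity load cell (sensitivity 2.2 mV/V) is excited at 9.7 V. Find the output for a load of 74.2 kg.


Vout = rated_output * Vex * (load / capacity).
Vout = 2.2 * 9.7 * (74.2 / 100)
Vout = 2.2 * 9.7 * 0.742
Vout = 15.834 mV

15.834 mV


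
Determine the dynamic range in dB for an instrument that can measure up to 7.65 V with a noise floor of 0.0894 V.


Dynamic range = 20 * log10(Vmax / Vnoise).
DR = 20 * log10(7.65 / 0.0894)
DR = 20 * log10(85.57)
DR = 38.65 dB

38.65 dB


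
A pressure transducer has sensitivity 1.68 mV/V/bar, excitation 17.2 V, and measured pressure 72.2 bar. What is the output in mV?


Output = sensitivity * Vex * P.
Vout = 1.68 * 17.2 * 72.2
Vout = 28.896 * 72.2
Vout = 2086.29 mV

2086.29 mV


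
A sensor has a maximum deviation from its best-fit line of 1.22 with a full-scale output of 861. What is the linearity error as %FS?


Linearity error = (max deviation / full scale) * 100%.
Linearity = (1.22 / 861) * 100
Linearity = 0.142 %FS

0.142 %FS


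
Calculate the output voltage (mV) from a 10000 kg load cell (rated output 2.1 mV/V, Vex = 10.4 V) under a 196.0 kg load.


Vout = rated_output * Vex * (load / capacity).
Vout = 2.1 * 10.4 * (196.0 / 10000)
Vout = 2.1 * 10.4 * 0.0196
Vout = 0.428 mV

0.428 mV


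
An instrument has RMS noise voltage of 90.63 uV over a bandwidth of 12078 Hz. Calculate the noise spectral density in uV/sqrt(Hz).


Noise spectral density = Vrms / sqrt(BW).
NSD = 90.63 / sqrt(12078)
NSD = 90.63 / 109.9
NSD = 0.8247 uV/sqrt(Hz)

0.8247 uV/sqrt(Hz)


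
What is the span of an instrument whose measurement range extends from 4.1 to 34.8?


Span = upper range - lower range.
Span = 34.8 - (4.1)
Span = 30.7

30.7


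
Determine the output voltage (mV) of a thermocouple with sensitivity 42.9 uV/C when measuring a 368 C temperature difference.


The thermocouple output V = sensitivity * dT.
V = 42.9 uV/C * 368 C
V = 15787.2 uV
V = 15.787 mV

15.787 mV


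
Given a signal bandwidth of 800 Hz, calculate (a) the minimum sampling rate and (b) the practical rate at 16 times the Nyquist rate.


By Nyquist theorem, fs_min = 2 * fmax.
fs_min = 2 * 800 = 1600 Hz
Practical rate = 16 * fs_min = 16 * 1600 = 25600 Hz

fs_min = 1600 Hz, fs_practical = 25600 Hz


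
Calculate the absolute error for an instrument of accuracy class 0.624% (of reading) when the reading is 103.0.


Absolute error = (accuracy% / 100) * reading.
Error = (0.624 / 100) * 103.0
Error = 0.00624 * 103.0
Error = 0.6427

0.6427


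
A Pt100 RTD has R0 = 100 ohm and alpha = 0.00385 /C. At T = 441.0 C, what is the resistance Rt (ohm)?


The RTD equation: Rt = R0 * (1 + alpha * T).
Rt = 100 * (1 + 0.00385 * 441.0)
Rt = 100 * (1 + 1.69785)
Rt = 100 * 2.69785
Rt = 269.785 ohm

269.785 ohm


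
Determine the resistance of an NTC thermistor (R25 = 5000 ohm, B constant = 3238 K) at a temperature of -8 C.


NTC thermistor equation: Rt = R25 * exp(B * (1/T - 1/T25)).
T in Kelvin: 265.15 K, T25 = 298.15 K
1/T - 1/T25 = 1/265.15 - 1/298.15 = 0.00041743
B * (1/T - 1/T25) = 3238 * 0.00041743 = 1.3517
Rt = 5000 * exp(1.3517) = 19319.0 ohm

19319.0 ohm


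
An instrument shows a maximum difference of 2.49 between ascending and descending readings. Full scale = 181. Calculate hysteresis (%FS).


Hysteresis = (max difference / full scale) * 100%.
H = (2.49 / 181) * 100
H = 1.376 %FS

1.376 %FS


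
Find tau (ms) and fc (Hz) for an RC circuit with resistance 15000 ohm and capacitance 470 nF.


Time constant: tau = R * C.
tau = 15000 * 4.70e-07 = 0.00705 s
tau = 7.05 ms
Cutoff frequency: fc = 1 / (2*pi*R*C).
fc = 1 / (2*pi*0.00705) = 22.58 Hz

tau = 7.05 ms, fc = 22.58 Hz


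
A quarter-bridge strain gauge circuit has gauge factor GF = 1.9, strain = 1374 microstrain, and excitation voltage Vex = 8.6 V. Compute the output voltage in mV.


Quarter bridge output: Vout = (GF * epsilon * Vex) / 4.
Vout = (1.9 * 1374e-6 * 8.6) / 4
Vout = 0.02245116 / 4 V
Vout = 0.00561279 V = 5.6128 mV

5.6128 mV


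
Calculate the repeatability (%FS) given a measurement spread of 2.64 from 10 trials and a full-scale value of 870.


Repeatability = (spread / full scale) * 100%.
R = (2.64 / 870) * 100
R = 0.303 %FS

0.303 %FS


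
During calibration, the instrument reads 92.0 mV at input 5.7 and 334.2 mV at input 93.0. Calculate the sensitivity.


Sensitivity = (y2 - y1) / (x2 - x1).
S = (334.2 - 92.0) / (93.0 - 5.7)
S = 242.2 / 87.3
S = 2.7743 mV/unit

2.7743 mV/unit


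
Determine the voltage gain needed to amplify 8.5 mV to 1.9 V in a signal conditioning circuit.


Gain = Vout / Vin (converting to same units).
G = 1.9 V / 8.5 mV
G = 1900.0 mV / 8.5 mV
G = 223.53

223.53


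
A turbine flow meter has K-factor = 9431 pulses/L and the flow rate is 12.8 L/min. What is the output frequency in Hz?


Frequency = K * Q / 60 (converting L/min to L/s).
f = 9431 * 12.8 / 60
f = 120716.8 / 60
f = 2011.95 Hz

2011.95 Hz


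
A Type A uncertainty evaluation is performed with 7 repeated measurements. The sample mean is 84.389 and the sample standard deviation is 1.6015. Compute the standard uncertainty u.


The standard uncertainty for Type A evaluation is u = s / sqrt(n).
u = 1.6015 / sqrt(7)
u = 1.6015 / 2.6458
u = 0.6053

0.6053


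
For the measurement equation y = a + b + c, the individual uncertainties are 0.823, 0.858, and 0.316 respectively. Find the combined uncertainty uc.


For a sum of independent quantities, uc = sqrt(u1^2 + u2^2 + u3^2).
uc = sqrt(0.823^2 + 0.858^2 + 0.316^2)
uc = sqrt(0.677329 + 0.736164 + 0.099856)
uc = 1.2302

1.2302


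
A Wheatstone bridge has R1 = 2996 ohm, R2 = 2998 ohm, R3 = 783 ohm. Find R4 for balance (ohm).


At balance: R1*R4 = R2*R3, so R4 = R2*R3/R1.
R4 = 2998 * 783 / 2996
R4 = 2347434 / 2996
R4 = 783.52 ohm

783.52 ohm


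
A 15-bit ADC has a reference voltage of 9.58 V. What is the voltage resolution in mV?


The resolution (LSB) of an ADC is Vref / 2^n.
LSB = 9.58 / 2^15
LSB = 9.58 / 32768
LSB = 0.00029236 V = 0.2923584 mV

0.2923584 mV


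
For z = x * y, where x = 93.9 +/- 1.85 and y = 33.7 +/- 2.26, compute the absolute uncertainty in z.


For a product z = x*y, the relative uncertainty is:
uz/z = sqrt((ux/x)^2 + (uy/y)^2)
Relative uncertainties: ux/x = 1.85/93.9 = 0.019702
uy/y = 2.26/33.7 = 0.067062
z = 93.9 * 33.7 = 3164.4
uz = 3164.4 * sqrt(0.019702^2 + 0.067062^2) = 221.182

221.182


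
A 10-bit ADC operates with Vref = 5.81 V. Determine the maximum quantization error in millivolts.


The maximum quantization error is +/- LSB/2.
LSB = Vref / 2^n = 5.81 / 1024 = 0.00567383 V
Max error = LSB / 2 = 0.00567383 / 2 = 0.00283691 V
Max error = 2.8369 mV

2.8369 mV


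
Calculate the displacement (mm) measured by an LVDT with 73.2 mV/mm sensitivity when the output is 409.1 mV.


Displacement = Vout / sensitivity.
d = 409.1 / 73.2
d = 5.589 mm

5.589 mm


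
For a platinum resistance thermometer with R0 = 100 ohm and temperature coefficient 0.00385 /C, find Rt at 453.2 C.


The RTD equation: Rt = R0 * (1 + alpha * T).
Rt = 100 * (1 + 0.00385 * 453.2)
Rt = 100 * (1 + 1.74482)
Rt = 100 * 2.74482
Rt = 274.482 ohm

274.482 ohm
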